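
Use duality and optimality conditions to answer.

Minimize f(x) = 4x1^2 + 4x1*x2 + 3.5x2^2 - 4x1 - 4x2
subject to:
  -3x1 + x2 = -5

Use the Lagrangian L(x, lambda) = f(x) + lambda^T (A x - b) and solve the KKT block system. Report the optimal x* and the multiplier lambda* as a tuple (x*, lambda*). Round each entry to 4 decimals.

Form the Lagrangian:
  L(x, lambda) = (1/2) x^T Q x + c^T x + lambda^T (A x - b)
Stationarity (grad_x L = 0): Q x + c + A^T lambda = 0.
Primal feasibility: A x = b.

This gives the KKT block system:
  [ Q   A^T ] [ x     ]   [-c ]
  [ A    0  ] [ lambda ] = [ b ]

Solving the linear system:
  x*      = (1.4842, -0.5474)
  lambda* = (1.8947)
  f(x*)   = 2.8632

x* = (1.4842, -0.5474), lambda* = (1.8947)


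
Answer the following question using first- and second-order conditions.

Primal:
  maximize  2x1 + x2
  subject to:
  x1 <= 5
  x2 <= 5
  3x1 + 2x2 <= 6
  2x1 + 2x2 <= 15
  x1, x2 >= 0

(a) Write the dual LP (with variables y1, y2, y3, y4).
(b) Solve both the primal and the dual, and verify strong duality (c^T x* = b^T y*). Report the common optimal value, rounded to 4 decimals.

The standard primal-dual pair for 'max c^T x s.t. A x <= b, x >= 0' is:
  Dual:  min b^T y  s.t.  A^T y >= c,  y >= 0.

So the dual LP is:
  minimize  5y1 + 5y2 + 6y3 + 15y4
  subject to:
    y1 + 3y3 + 2y4 >= 2
    y2 + 2y3 + 2y4 >= 1
    y1, y2, y3, y4 >= 0

Solving the primal: x* = (2, 0).
  primal value c^T x* = 4.
Solving the dual: y* = (0, 0, 0.6667, 0).
  dual value b^T y* = 4.
Strong duality: c^T x* = b^T y*. Confirmed.

4


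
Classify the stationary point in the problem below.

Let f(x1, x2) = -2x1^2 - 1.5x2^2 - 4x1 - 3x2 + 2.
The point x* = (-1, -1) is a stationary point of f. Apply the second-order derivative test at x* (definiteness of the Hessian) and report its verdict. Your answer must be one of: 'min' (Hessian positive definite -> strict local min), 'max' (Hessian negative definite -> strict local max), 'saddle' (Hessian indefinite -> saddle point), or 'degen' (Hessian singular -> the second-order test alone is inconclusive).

Compute the Hessian H = grad^2 f:
  H = [[-4, 0], [0, -3]]
Verify stationarity: grad f(x*) = H x* + g = (0, 0).
Eigenvalues of H: -4, -3.
Both eigenvalues < 0, so H is negative definite -> x* is a strict local max.

max


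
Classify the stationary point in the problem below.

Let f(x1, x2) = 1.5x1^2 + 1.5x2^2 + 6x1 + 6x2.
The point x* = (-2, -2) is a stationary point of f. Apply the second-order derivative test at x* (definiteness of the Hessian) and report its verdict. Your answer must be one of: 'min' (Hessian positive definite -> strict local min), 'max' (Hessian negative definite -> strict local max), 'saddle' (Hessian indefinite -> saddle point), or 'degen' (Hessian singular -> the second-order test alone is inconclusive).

Compute the Hessian H = grad^2 f:
  H = [[3, 0], [0, 3]]
Verify stationarity: grad f(x*) = H x* + g = (0, 0).
Eigenvalues of H: 3, 3.
Both eigenvalues > 0, so H is positive definite -> x* is a strict local min.

min


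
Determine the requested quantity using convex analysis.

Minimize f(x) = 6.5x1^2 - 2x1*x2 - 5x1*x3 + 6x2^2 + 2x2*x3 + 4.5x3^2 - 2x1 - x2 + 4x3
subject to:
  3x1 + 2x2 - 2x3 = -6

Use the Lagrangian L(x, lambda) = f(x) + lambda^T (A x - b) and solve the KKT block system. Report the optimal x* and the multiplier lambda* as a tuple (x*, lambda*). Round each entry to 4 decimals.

Form the Lagrangian:
  L(x, lambda) = (1/2) x^T Q x + c^T x + lambda^T (A x - b)
Stationarity (grad_x L = 0): Q x + c + A^T lambda = 0.
Primal feasibility: A x = b.

This gives the KKT block system:
  [ Q   A^T ] [ x     ]   [-c ]
  [ A    0  ] [ lambda ] = [ b ]

Solving the linear system:
  x*      = (-1.0806, -1.0294, 0.3497)
  lambda* = (5.2459)
  f(x*)   = 18.0324

x* = (-1.0806, -1.0294, 0.3497), lambda* = (5.2459)


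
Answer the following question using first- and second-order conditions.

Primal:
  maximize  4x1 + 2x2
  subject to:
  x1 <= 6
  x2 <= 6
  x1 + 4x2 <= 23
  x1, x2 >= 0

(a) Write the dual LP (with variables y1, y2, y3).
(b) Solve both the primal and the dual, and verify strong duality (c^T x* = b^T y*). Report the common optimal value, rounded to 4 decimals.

The standard primal-dual pair for 'max c^T x s.t. A x <= b, x >= 0' is:
  Dual:  min b^T y  s.t.  A^T y >= c,  y >= 0.

So the dual LP is:
  minimize  6y1 + 6y2 + 23y3
  subject to:
    y1 + y3 >= 4
    y2 + 4y3 >= 2
    y1, y2, y3 >= 0

Solving the primal: x* = (6, 4.25).
  primal value c^T x* = 32.5.
Solving the dual: y* = (3.5, 0, 0.5).
  dual value b^T y* = 32.5.
Strong duality: c^T x* = b^T y*. Confirmed.

32.5


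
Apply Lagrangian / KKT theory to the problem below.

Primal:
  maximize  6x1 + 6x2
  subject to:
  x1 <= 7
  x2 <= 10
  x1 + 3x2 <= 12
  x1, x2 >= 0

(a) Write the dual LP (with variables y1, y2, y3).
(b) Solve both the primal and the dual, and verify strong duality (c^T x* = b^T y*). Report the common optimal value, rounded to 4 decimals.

The standard primal-dual pair for 'max c^T x s.t. A x <= b, x >= 0' is:
  Dual:  min b^T y  s.t.  A^T y >= c,  y >= 0.

So the dual LP is:
  minimize  7y1 + 10y2 + 12y3
  subject to:
    y1 + y3 >= 6
    y2 + 3y3 >= 6
    y1, y2, y3 >= 0

Solving the primal: x* = (7, 1.6667).
  primal value c^T x* = 52.
Solving the dual: y* = (4, 0, 2).
  dual value b^T y* = 52.
Strong duality: c^T x* = b^T y*. Confirmed.

52


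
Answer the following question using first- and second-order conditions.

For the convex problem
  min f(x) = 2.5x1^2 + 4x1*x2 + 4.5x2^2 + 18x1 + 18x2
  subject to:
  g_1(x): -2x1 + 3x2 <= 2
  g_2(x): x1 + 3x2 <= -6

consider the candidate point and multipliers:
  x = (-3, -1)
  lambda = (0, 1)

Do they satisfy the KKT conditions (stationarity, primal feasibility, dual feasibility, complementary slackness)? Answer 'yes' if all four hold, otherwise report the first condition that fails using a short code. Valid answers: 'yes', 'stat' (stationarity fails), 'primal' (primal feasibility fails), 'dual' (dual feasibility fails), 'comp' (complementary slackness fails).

Gradient of f: grad f(x) = Q x + c = (-1, -3)
Constraint values g_i(x) = a_i^T x - b_i:
  g_1((-3, -1)) = 1
  g_2((-3, -1)) = 0
Stationarity residual: grad f(x) + sum_i lambda_i a_i = (0, 0)
  -> stationarity OK
Primal feasibility (all g_i <= 0): FAILS
Dual feasibility (all lambda_i >= 0): OK
Complementary slackness (lambda_i * g_i(x) = 0 for all i): OK

Verdict: the first failing condition is primal_feasibility -> primal.

primal


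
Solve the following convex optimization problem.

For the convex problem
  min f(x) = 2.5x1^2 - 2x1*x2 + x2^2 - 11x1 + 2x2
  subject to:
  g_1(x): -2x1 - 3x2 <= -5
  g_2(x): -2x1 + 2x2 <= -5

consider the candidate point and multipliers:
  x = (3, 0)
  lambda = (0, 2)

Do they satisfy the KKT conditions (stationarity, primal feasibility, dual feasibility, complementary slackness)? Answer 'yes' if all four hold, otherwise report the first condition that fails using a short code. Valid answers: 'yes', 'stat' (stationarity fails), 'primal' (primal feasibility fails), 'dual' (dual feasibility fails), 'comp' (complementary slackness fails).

Gradient of f: grad f(x) = Q x + c = (4, -4)
Constraint values g_i(x) = a_i^T x - b_i:
  g_1((3, 0)) = -1
  g_2((3, 0)) = -1
Stationarity residual: grad f(x) + sum_i lambda_i a_i = (0, 0)
  -> stationarity OK
Primal feasibility (all g_i <= 0): OK
Dual feasibility (all lambda_i >= 0): OK
Complementary slackness (lambda_i * g_i(x) = 0 for all i): FAILS

Verdict: the first failing condition is complementary_slackness -> comp.

comp


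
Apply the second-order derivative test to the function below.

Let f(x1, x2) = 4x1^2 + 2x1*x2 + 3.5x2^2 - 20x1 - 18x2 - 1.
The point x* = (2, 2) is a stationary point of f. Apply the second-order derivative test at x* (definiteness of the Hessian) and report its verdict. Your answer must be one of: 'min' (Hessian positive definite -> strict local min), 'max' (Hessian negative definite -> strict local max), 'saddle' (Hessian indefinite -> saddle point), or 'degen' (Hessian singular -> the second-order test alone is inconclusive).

Compute the Hessian H = grad^2 f:
  H = [[8, 2], [2, 7]]
Verify stationarity: grad f(x*) = H x* + g = (0, 0).
Eigenvalues of H: 5.4384, 9.5616.
Both eigenvalues > 0, so H is positive definite -> x* is a strict local min.

min


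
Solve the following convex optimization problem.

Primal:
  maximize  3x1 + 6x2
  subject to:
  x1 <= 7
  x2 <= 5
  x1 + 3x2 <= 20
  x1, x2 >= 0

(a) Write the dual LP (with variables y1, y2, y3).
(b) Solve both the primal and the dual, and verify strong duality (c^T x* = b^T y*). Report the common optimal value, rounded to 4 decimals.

The standard primal-dual pair for 'max c^T x s.t. A x <= b, x >= 0' is:
  Dual:  min b^T y  s.t.  A^T y >= c,  y >= 0.

So the dual LP is:
  minimize  7y1 + 5y2 + 20y3
  subject to:
    y1 + y3 >= 3
    y2 + 3y3 >= 6
    y1, y2, y3 >= 0

Solving the primal: x* = (7, 4.3333).
  primal value c^T x* = 47.
Solving the dual: y* = (1, 0, 2).
  dual value b^T y* = 47.
Strong duality: c^T x* = b^T y*. Confirmed.

47


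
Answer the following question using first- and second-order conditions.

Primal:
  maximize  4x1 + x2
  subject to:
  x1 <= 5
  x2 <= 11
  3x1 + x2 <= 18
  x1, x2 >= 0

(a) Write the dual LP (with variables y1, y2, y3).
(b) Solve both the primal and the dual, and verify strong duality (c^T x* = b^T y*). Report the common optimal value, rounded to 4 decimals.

The standard primal-dual pair for 'max c^T x s.t. A x <= b, x >= 0' is:
  Dual:  min b^T y  s.t.  A^T y >= c,  y >= 0.

So the dual LP is:
  minimize  5y1 + 11y2 + 18y3
  subject to:
    y1 + 3y3 >= 4
    y2 + y3 >= 1
    y1, y2, y3 >= 0

Solving the primal: x* = (5, 3).
  primal value c^T x* = 23.
Solving the dual: y* = (1, 0, 1).
  dual value b^T y* = 23.
Strong duality: c^T x* = b^T y*. Confirmed.

23


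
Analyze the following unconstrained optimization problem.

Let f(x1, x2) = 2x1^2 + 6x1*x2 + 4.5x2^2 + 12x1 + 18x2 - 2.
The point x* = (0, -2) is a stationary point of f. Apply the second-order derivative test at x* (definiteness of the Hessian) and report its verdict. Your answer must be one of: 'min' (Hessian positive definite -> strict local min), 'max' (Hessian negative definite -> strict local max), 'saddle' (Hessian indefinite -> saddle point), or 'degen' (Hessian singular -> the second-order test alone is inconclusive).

Compute the Hessian H = grad^2 f:
  H = [[4, 6], [6, 9]]
Verify stationarity: grad f(x*) = H x* + g = (0, 0).
Eigenvalues of H: 0, 13.
H has a zero eigenvalue (singular; positive semidefinite but not definite), so H is neither positive definite, negative definite, nor indefinite. The second-order test alone is inconclusive -> degen.
(Indeed, f is constant along the null direction of H through x*, so x* is not a strict local extremum.)

degen


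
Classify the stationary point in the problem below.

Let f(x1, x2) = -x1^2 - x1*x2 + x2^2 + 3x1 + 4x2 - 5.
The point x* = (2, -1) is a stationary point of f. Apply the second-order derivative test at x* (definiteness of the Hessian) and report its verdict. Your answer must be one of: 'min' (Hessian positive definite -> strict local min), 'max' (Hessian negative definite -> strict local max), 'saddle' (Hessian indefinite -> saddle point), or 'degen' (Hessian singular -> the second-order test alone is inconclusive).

Compute the Hessian H = grad^2 f:
  H = [[-2, -1], [-1, 2]]
Verify stationarity: grad f(x*) = H x* + g = (0, 0).
Eigenvalues of H: -2.2361, 2.2361.
Eigenvalues have mixed signs, so H is indefinite -> x* is a saddle point.

saddle


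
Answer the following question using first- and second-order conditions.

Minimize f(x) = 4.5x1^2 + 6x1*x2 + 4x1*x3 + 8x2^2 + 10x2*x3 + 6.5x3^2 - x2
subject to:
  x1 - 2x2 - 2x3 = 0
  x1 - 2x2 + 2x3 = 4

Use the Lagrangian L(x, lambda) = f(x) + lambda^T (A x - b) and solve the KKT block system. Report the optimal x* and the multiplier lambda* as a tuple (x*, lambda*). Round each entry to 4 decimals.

Form the Lagrangian:
  L(x, lambda) = (1/2) x^T Q x + c^T x + lambda^T (A x - b)
Stationarity (grad_x L = 0): Q x + c + A^T lambda = 0.
Primal feasibility: A x = b.

This gives the KKT block system:
  [ Q   A^T ] [ x     ]   [-c ]
  [ A    0  ] [ lambda ] = [ b ]

Solving the linear system:
  x*      = (0.2895, -0.8553, 1)
  lambda* = (0.6645, -2.1382)
  f(x*)   = 4.7039

x* = (0.2895, -0.8553, 1), lambda* = (0.6645, -2.1382)


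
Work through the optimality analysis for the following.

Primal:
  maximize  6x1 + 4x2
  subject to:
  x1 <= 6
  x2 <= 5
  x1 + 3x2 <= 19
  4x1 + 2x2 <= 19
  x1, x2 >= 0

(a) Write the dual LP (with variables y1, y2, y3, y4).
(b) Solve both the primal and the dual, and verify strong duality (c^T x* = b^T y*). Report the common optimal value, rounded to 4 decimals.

The standard primal-dual pair for 'max c^T x s.t. A x <= b, x >= 0' is:
  Dual:  min b^T y  s.t.  A^T y >= c,  y >= 0.

So the dual LP is:
  minimize  6y1 + 5y2 + 19y3 + 19y4
  subject to:
    y1 + y3 + 4y4 >= 6
    y2 + 3y3 + 2y4 >= 4
    y1, y2, y3, y4 >= 0

Solving the primal: x* = (2.25, 5).
  primal value c^T x* = 33.5.
Solving the dual: y* = (0, 1, 0, 1.5).
  dual value b^T y* = 33.5.
Strong duality: c^T x* = b^T y*. Confirmed.

33.5


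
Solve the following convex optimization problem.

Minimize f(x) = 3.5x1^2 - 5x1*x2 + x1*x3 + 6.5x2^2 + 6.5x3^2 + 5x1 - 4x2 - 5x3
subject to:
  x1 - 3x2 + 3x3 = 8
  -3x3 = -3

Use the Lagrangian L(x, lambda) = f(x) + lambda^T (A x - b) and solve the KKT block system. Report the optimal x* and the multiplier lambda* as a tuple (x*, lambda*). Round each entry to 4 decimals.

Form the Lagrangian:
  L(x, lambda) = (1/2) x^T Q x + c^T x + lambda^T (A x - b)
Stationarity (grad_x L = 0): Q x + c + A^T lambda = 0.
Primal feasibility: A x = b.

This gives the KKT block system:
  [ Q   A^T ] [ x     ]   [-c ]
  [ A    0  ] [ lambda ] = [ b ]

Solving the linear system:
  x*      = (-1.1304, -2.0435, 1)
  lambda* = (-8.3043, -6.0145)
  f(x*)   = 22.9565

x* = (-1.1304, -2.0435, 1), lambda* = (-8.3043, -6.0145)


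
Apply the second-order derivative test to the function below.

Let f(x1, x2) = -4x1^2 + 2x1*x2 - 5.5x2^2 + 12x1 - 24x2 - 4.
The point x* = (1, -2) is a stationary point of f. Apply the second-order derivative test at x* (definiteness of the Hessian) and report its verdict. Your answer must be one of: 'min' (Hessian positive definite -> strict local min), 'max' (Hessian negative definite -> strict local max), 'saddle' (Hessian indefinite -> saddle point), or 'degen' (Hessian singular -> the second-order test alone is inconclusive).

Compute the Hessian H = grad^2 f:
  H = [[-8, 2], [2, -11]]
Verify stationarity: grad f(x*) = H x* + g = (0, 0).
Eigenvalues of H: -12, -7.
Both eigenvalues < 0, so H is negative definite -> x* is a strict local max.

max


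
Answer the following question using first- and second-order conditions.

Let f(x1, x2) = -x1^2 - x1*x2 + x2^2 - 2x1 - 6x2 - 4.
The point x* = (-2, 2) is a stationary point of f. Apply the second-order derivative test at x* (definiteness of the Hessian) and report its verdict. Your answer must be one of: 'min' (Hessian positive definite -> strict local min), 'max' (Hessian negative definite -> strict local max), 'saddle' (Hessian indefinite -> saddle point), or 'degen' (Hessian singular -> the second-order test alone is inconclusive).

Compute the Hessian H = grad^2 f:
  H = [[-2, -1], [-1, 2]]
Verify stationarity: grad f(x*) = H x* + g = (0, 0).
Eigenvalues of H: -2.2361, 2.2361.
Eigenvalues have mixed signs, so H is indefinite -> x* is a saddle point.

saddle


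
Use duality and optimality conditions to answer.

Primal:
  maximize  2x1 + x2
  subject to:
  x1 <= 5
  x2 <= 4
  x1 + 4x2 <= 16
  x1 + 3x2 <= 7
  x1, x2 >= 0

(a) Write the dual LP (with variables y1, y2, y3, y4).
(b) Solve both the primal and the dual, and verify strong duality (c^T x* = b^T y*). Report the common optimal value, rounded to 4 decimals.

The standard primal-dual pair for 'max c^T x s.t. A x <= b, x >= 0' is:
  Dual:  min b^T y  s.t.  A^T y >= c,  y >= 0.

So the dual LP is:
  minimize  5y1 + 4y2 + 16y3 + 7y4
  subject to:
    y1 + y3 + y4 >= 2
    y2 + 4y3 + 3y4 >= 1
    y1, y2, y3, y4 >= 0

Solving the primal: x* = (5, 0.6667).
  primal value c^T x* = 10.6667.
Solving the dual: y* = (1.6667, 0, 0, 0.3333).
  dual value b^T y* = 10.6667.
Strong duality: c^T x* = b^T y*. Confirmed.

10.6667


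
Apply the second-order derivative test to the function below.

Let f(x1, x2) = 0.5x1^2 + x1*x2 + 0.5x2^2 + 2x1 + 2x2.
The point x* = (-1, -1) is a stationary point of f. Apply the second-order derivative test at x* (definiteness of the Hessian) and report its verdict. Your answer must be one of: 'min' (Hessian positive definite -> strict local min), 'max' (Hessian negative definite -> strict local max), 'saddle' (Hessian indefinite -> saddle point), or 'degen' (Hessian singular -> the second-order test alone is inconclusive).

Compute the Hessian H = grad^2 f:
  H = [[1, 1], [1, 1]]
Verify stationarity: grad f(x*) = H x* + g = (0, 0).
Eigenvalues of H: 0, 2.
H has a zero eigenvalue (singular; positive semidefinite but not definite), so H is neither positive definite, negative definite, nor indefinite. The second-order test alone is inconclusive -> degen.
(Indeed, f is constant along the null direction of H through x*, so x* is not a strict local extremum.)

degen


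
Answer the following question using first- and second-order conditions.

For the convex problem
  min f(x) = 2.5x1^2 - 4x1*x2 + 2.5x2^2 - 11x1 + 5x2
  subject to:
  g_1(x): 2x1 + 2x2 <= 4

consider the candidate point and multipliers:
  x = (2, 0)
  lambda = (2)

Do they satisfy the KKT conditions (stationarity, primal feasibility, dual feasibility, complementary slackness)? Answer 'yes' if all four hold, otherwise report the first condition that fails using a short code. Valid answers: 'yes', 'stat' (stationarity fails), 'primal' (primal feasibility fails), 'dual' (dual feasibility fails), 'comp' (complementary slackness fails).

Gradient of f: grad f(x) = Q x + c = (-1, -3)
Constraint values g_i(x) = a_i^T x - b_i:
  g_1((2, 0)) = 0
Stationarity residual: grad f(x) + sum_i lambda_i a_i = (3, 1)
  -> stationarity FAILS
Primal feasibility (all g_i <= 0): OK
Dual feasibility (all lambda_i >= 0): OK
Complementary slackness (lambda_i * g_i(x) = 0 for all i): OK

Verdict: the first failing condition is stationarity -> stat.

stat


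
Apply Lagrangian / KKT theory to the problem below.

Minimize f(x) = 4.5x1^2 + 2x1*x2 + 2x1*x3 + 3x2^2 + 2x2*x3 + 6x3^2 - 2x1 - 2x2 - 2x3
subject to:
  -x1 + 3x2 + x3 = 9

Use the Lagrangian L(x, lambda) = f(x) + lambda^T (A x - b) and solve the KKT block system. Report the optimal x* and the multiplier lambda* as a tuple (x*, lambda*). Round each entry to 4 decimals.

Form the Lagrangian:
  L(x, lambda) = (1/2) x^T Q x + c^T x + lambda^T (A x - b)
Stationarity (grad_x L = 0): Q x + c + A^T lambda = 0.
Primal feasibility: A x = b.

This gives the KKT block system:
  [ Q   A^T ] [ x     ]   [-c ]
  [ A    0  ] [ lambda ] = [ b ]

Solving the linear system:
  x*      = (-0.8752, 2.6347, 0.2206)
  lambda* = (-4.1664)
  f(x*)   = 16.7685

x* = (-0.8752, 2.6347, 0.2206), lambda* = (-4.1664)


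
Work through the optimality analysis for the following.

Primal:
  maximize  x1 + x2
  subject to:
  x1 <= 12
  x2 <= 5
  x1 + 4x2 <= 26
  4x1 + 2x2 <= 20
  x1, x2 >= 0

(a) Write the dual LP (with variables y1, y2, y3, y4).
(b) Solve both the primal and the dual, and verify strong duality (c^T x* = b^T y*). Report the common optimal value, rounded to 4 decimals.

The standard primal-dual pair for 'max c^T x s.t. A x <= b, x >= 0' is:
  Dual:  min b^T y  s.t.  A^T y >= c,  y >= 0.

So the dual LP is:
  minimize  12y1 + 5y2 + 26y3 + 20y4
  subject to:
    y1 + y3 + 4y4 >= 1
    y2 + 4y3 + 2y4 >= 1
    y1, y2, y3, y4 >= 0

Solving the primal: x* = (2.5, 5).
  primal value c^T x* = 7.5.
Solving the dual: y* = (0, 0.5, 0, 0.25).
  dual value b^T y* = 7.5.
Strong duality: c^T x* = b^T y*. Confirmed.

7.5


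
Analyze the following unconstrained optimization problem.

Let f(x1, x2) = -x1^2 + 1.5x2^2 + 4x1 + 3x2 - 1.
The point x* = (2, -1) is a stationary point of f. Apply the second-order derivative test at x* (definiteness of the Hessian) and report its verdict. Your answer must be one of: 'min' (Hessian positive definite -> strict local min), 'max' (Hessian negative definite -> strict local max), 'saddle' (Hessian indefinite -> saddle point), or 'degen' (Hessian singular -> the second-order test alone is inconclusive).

Compute the Hessian H = grad^2 f:
  H = [[-2, 0], [0, 3]]
Verify stationarity: grad f(x*) = H x* + g = (0, 0).
Eigenvalues of H: -2, 3.
Eigenvalues have mixed signs, so H is indefinite -> x* is a saddle point.

saddle


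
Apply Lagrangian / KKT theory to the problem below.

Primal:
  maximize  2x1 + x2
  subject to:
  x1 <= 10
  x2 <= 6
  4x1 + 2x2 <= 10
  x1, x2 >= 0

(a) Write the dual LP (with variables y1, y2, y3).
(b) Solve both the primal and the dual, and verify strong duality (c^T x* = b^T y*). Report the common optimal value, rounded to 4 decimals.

The standard primal-dual pair for 'max c^T x s.t. A x <= b, x >= 0' is:
  Dual:  min b^T y  s.t.  A^T y >= c,  y >= 0.

So the dual LP is:
  minimize  10y1 + 6y2 + 10y3
  subject to:
    y1 + 4y3 >= 2
    y2 + 2y3 >= 1
    y1, y2, y3 >= 0

Solving the primal: x* = (2.5, 0).
  primal value c^T x* = 5.
Solving the dual: y* = (0, 0, 0.5).
  dual value b^T y* = 5.
Strong duality: c^T x* = b^T y*. Confirmed.

5


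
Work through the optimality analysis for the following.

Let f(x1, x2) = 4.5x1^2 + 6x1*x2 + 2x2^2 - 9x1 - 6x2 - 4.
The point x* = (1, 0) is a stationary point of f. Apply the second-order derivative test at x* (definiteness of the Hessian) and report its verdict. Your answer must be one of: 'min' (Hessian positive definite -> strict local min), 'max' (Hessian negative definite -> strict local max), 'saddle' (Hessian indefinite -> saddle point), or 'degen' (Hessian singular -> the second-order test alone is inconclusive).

Compute the Hessian H = grad^2 f:
  H = [[9, 6], [6, 4]]
Verify stationarity: grad f(x*) = H x* + g = (0, 0).
Eigenvalues of H: 0, 13.
H has a zero eigenvalue (singular; positive semidefinite but not definite), so H is neither positive definite, negative definite, nor indefinite. The second-order test alone is inconclusive -> degen.
(Indeed, f is constant along the null direction of H through x*, so x* is not a strict local extremum.)

degen


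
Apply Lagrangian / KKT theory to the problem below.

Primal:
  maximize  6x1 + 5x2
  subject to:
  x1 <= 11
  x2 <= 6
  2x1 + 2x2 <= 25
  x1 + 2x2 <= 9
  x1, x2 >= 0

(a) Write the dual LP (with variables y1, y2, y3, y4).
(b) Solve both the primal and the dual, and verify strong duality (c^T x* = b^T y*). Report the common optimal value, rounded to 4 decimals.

The standard primal-dual pair for 'max c^T x s.t. A x <= b, x >= 0' is:
  Dual:  min b^T y  s.t.  A^T y >= c,  y >= 0.

So the dual LP is:
  minimize  11y1 + 6y2 + 25y3 + 9y4
  subject to:
    y1 + 2y3 + y4 >= 6
    y2 + 2y3 + 2y4 >= 5
    y1, y2, y3, y4 >= 0

Solving the primal: x* = (9, 0).
  primal value c^T x* = 54.
Solving the dual: y* = (0, 0, 0, 6).
  dual value b^T y* = 54.
Strong duality: c^T x* = b^T y*. Confirmed.

54


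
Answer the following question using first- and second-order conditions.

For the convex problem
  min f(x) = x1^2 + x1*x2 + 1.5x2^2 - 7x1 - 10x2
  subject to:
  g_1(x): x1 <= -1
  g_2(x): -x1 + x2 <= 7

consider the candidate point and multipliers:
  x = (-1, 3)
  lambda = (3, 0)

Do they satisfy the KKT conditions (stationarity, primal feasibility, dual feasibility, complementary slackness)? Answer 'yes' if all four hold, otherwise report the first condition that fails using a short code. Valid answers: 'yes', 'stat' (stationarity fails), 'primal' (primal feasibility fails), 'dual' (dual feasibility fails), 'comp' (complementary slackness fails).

Gradient of f: grad f(x) = Q x + c = (-6, -2)
Constraint values g_i(x) = a_i^T x - b_i:
  g_1((-1, 3)) = 0
  g_2((-1, 3)) = -3
Stationarity residual: grad f(x) + sum_i lambda_i a_i = (-3, -2)
  -> stationarity FAILS
Primal feasibility (all g_i <= 0): OK
Dual feasibility (all lambda_i >= 0): OK
Complementary slackness (lambda_i * g_i(x) = 0 for all i): OK

Verdict: the first failing condition is stationarity -> stat.

stat


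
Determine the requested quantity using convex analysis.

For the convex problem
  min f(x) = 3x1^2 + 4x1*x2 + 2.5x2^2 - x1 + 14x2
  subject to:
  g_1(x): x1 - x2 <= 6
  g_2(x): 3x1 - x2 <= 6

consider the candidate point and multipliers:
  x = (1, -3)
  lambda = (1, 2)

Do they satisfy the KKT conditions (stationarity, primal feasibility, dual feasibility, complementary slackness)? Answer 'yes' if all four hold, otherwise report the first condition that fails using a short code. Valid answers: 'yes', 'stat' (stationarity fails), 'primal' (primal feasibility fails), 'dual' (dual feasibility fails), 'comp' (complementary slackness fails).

Gradient of f: grad f(x) = Q x + c = (-7, 3)
Constraint values g_i(x) = a_i^T x - b_i:
  g_1((1, -3)) = -2
  g_2((1, -3)) = 0
Stationarity residual: grad f(x) + sum_i lambda_i a_i = (0, 0)
  -> stationarity OK
Primal feasibility (all g_i <= 0): OK
Dual feasibility (all lambda_i >= 0): OK
Complementary slackness (lambda_i * g_i(x) = 0 for all i): FAILS

Verdict: the first failing condition is complementary_slackness -> comp.

comp


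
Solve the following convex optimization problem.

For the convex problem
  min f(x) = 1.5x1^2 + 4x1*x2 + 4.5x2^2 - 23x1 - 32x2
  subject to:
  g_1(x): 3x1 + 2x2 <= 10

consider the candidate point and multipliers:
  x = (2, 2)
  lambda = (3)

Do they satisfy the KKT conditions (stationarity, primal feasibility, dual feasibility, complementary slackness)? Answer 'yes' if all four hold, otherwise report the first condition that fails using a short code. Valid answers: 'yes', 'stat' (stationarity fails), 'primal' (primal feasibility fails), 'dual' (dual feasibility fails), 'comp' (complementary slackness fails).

Gradient of f: grad f(x) = Q x + c = (-9, -6)
Constraint values g_i(x) = a_i^T x - b_i:
  g_1((2, 2)) = 0
Stationarity residual: grad f(x) + sum_i lambda_i a_i = (0, 0)
  -> stationarity OK
Primal feasibility (all g_i <= 0): OK
Dual feasibility (all lambda_i >= 0): OK
Complementary slackness (lambda_i * g_i(x) = 0 for all i): OK

Verdict: yes, KKT holds.

yes


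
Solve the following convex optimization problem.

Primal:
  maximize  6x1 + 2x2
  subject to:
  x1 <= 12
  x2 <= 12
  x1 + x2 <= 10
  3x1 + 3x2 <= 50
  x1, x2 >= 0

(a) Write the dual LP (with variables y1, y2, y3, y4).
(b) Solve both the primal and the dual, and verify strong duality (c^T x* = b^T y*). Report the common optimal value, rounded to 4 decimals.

The standard primal-dual pair for 'max c^T x s.t. A x <= b, x >= 0' is:
  Dual:  min b^T y  s.t.  A^T y >= c,  y >= 0.

So the dual LP is:
  minimize  12y1 + 12y2 + 10y3 + 50y4
  subject to:
    y1 + y3 + 3y4 >= 6
    y2 + y3 + 3y4 >= 2
    y1, y2, y3, y4 >= 0

Solving the primal: x* = (10, 0).
  primal value c^T x* = 60.
Solving the dual: y* = (0, 0, 6, 0).
  dual value b^T y* = 60.
Strong duality: c^T x* = b^T y*. Confirmed.

60


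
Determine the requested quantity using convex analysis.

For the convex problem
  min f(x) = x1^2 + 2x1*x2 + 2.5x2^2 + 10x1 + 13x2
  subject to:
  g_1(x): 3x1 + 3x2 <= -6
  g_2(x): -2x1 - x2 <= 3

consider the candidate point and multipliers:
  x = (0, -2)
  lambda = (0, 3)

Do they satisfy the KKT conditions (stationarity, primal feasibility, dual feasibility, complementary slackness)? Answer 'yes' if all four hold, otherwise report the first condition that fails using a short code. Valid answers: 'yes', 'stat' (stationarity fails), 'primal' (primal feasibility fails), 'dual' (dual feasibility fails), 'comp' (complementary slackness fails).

Gradient of f: grad f(x) = Q x + c = (6, 3)
Constraint values g_i(x) = a_i^T x - b_i:
  g_1((0, -2)) = 0
  g_2((0, -2)) = -1
Stationarity residual: grad f(x) + sum_i lambda_i a_i = (0, 0)
  -> stationarity OK
Primal feasibility (all g_i <= 0): OK
Dual feasibility (all lambda_i >= 0): OK
Complementary slackness (lambda_i * g_i(x) = 0 for all i): FAILS

Verdict: the first failing condition is complementary_slackness -> comp.

comp


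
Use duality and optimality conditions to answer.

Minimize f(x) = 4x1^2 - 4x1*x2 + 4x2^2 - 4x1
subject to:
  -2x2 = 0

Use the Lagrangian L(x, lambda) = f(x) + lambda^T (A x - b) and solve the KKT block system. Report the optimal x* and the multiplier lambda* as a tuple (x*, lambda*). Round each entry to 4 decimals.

Form the Lagrangian:
  L(x, lambda) = (1/2) x^T Q x + c^T x + lambda^T (A x - b)
Stationarity (grad_x L = 0): Q x + c + A^T lambda = 0.
Primal feasibility: A x = b.

This gives the KKT block system:
  [ Q   A^T ] [ x     ]   [-c ]
  [ A    0  ] [ lambda ] = [ b ]

Solving the linear system:
  x*      = (0.5, 0)
  lambda* = (-1)
  f(x*)   = -1

x* = (0.5, 0), lambda* = (-1)


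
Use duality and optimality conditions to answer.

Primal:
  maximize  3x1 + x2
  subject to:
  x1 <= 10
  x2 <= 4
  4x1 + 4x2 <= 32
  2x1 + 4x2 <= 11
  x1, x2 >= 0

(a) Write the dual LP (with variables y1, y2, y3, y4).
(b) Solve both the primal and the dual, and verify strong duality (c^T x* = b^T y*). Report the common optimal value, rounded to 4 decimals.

The standard primal-dual pair for 'max c^T x s.t. A x <= b, x >= 0' is:
  Dual:  min b^T y  s.t.  A^T y >= c,  y >= 0.

So the dual LP is:
  minimize  10y1 + 4y2 + 32y3 + 11y4
  subject to:
    y1 + 4y3 + 2y4 >= 3
    y2 + 4y3 + 4y4 >= 1
    y1, y2, y3, y4 >= 0

Solving the primal: x* = (5.5, 0).
  primal value c^T x* = 16.5.
Solving the dual: y* = (0, 0, 0, 1.5).
  dual value b^T y* = 16.5.
Strong duality: c^T x* = b^T y*. Confirmed.

16.5


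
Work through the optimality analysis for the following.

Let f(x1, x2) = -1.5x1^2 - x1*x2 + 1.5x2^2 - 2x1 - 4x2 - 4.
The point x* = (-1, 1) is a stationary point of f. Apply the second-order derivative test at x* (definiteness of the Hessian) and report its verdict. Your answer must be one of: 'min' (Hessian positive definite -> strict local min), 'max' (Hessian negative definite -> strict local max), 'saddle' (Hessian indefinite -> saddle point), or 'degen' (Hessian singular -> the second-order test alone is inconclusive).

Compute the Hessian H = grad^2 f:
  H = [[-3, -1], [-1, 3]]
Verify stationarity: grad f(x*) = H x* + g = (0, 0).
Eigenvalues of H: -3.1623, 3.1623.
Eigenvalues have mixed signs, so H is indefinite -> x* is a saddle point.

saddle


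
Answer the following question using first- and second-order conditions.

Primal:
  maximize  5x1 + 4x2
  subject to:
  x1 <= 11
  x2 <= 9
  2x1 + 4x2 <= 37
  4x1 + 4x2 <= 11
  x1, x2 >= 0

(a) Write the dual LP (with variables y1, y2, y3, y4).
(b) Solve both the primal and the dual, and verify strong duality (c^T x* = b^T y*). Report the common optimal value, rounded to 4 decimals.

The standard primal-dual pair for 'max c^T x s.t. A x <= b, x >= 0' is:
  Dual:  min b^T y  s.t.  A^T y >= c,  y >= 0.

So the dual LP is:
  minimize  11y1 + 9y2 + 37y3 + 11y4
  subject to:
    y1 + 2y3 + 4y4 >= 5
    y2 + 4y3 + 4y4 >= 4
    y1, y2, y3, y4 >= 0

Solving the primal: x* = (2.75, 0).
  primal value c^T x* = 13.75.
Solving the dual: y* = (0, 0, 0, 1.25).
  dual value b^T y* = 13.75.
Strong duality: c^T x* = b^T y*. Confirmed.

13.75


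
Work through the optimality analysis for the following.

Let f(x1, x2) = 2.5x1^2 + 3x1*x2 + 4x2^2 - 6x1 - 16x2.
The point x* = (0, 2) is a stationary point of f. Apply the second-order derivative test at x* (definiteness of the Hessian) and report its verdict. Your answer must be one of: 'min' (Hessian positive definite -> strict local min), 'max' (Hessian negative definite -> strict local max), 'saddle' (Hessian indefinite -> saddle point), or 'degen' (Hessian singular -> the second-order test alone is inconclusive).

Compute the Hessian H = grad^2 f:
  H = [[5, 3], [3, 8]]
Verify stationarity: grad f(x*) = H x* + g = (0, 0).
Eigenvalues of H: 3.1459, 9.8541.
Both eigenvalues > 0, so H is positive definite -> x* is a strict local min.

min


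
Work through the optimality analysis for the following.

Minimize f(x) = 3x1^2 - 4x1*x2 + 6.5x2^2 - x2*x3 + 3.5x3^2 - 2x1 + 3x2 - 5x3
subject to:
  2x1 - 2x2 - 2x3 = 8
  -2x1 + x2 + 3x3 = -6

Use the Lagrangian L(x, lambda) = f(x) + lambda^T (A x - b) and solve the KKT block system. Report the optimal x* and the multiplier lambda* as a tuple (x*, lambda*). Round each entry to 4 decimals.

Form the Lagrangian:
  L(x, lambda) = (1/2) x^T Q x + c^T x + lambda^T (A x - b)
Stationarity (grad_x L = 0): Q x + c + A^T lambda = 0.
Primal feasibility: A x = b.

This gives the KKT block system:
  [ Q   A^T ] [ x     ]   [-c ]
  [ A    0  ] [ lambda ] = [ b ]

Solving the linear system:
  x*      = (1.8462, -2.0769, -0.0769)
  lambda* = (-22.6154, -13.9231)
  f(x*)   = 43.9231

x* = (1.8462, -2.0769, -0.0769), lambda* = (-22.6154, -13.9231)


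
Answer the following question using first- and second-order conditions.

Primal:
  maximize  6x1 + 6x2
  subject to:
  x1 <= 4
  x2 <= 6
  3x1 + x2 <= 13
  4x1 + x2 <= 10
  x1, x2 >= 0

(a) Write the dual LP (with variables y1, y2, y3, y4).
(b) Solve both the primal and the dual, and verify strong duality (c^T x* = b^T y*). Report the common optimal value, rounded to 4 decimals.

The standard primal-dual pair for 'max c^T x s.t. A x <= b, x >= 0' is:
  Dual:  min b^T y  s.t.  A^T y >= c,  y >= 0.

So the dual LP is:
  minimize  4y1 + 6y2 + 13y3 + 10y4
  subject to:
    y1 + 3y3 + 4y4 >= 6
    y2 + y3 + y4 >= 6
    y1, y2, y3, y4 >= 0

Solving the primal: x* = (1, 6).
  primal value c^T x* = 42.
Solving the dual: y* = (0, 4.5, 0, 1.5).
  dual value b^T y* = 42.
Strong duality: c^T x* = b^T y*. Confirmed.

42


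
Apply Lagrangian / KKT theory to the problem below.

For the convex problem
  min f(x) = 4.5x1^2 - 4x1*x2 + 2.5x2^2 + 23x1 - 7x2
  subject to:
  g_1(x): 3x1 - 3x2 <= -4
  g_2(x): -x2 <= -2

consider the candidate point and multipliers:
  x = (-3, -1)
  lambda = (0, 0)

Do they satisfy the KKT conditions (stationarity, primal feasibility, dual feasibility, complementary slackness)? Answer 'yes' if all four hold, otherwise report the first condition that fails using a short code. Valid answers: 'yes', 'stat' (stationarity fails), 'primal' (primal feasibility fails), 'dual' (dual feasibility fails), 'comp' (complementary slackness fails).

Gradient of f: grad f(x) = Q x + c = (0, 0)
Constraint values g_i(x) = a_i^T x - b_i:
  g_1((-3, -1)) = -2
  g_2((-3, -1)) = 3
Stationarity residual: grad f(x) + sum_i lambda_i a_i = (0, 0)
  -> stationarity OK
Primal feasibility (all g_i <= 0): FAILS
Dual feasibility (all lambda_i >= 0): OK
Complementary slackness (lambda_i * g_i(x) = 0 for all i): OK

Verdict: the first failing condition is primal_feasibility -> primal.

primal


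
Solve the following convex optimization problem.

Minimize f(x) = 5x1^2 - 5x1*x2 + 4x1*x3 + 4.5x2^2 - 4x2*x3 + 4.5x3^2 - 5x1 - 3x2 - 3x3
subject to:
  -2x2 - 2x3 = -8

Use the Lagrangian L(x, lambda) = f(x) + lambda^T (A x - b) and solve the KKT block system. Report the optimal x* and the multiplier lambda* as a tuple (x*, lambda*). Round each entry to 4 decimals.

Form the Lagrangian:
  L(x, lambda) = (1/2) x^T Q x + c^T x + lambda^T (A x - b)
Stationarity (grad_x L = 0): Q x + c + A^T lambda = 0.
Primal feasibility: A x = b.

This gives the KKT block system:
  [ Q   A^T ] [ x     ]   [-c ]
  [ A    0  ] [ lambda ] = [ b ]

Solving the linear system:
  x*      = (1.0168, 2.352, 1.648)
  lambda* = (3.2458)
  f(x*)   = 4.4413

x* = (1.0168, 2.352, 1.648), lambda* = (3.2458)


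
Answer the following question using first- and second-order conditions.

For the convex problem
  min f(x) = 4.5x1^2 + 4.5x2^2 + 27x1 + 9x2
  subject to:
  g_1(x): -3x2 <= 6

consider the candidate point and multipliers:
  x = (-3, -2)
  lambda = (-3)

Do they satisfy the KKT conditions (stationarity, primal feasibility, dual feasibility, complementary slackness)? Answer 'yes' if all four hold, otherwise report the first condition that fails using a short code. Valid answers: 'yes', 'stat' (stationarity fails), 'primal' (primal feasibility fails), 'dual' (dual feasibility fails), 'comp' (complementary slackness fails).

Gradient of f: grad f(x) = Q x + c = (0, -9)
Constraint values g_i(x) = a_i^T x - b_i:
  g_1((-3, -2)) = 0
Stationarity residual: grad f(x) + sum_i lambda_i a_i = (0, 0)
  -> stationarity OK
Primal feasibility (all g_i <= 0): OK
Dual feasibility (all lambda_i >= 0): FAILS
Complementary slackness (lambda_i * g_i(x) = 0 for all i): OK

Verdict: the first failing condition is dual_feasibility -> dual.

dual


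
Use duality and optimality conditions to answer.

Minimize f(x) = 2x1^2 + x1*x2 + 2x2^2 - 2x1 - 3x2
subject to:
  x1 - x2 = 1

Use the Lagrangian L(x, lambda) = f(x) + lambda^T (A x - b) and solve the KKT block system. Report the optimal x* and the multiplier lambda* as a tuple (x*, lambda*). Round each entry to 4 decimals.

Form the Lagrangian:
  L(x, lambda) = (1/2) x^T Q x + c^T x + lambda^T (A x - b)
Stationarity (grad_x L = 0): Q x + c + A^T lambda = 0.
Primal feasibility: A x = b.

This gives the KKT block system:
  [ Q   A^T ] [ x     ]   [-c ]
  [ A    0  ] [ lambda ] = [ b ]

Solving the linear system:
  x*      = (1, 0)
  lambda* = (-2)
  f(x*)   = 0

x* = (1, 0), lambda* = (-2)


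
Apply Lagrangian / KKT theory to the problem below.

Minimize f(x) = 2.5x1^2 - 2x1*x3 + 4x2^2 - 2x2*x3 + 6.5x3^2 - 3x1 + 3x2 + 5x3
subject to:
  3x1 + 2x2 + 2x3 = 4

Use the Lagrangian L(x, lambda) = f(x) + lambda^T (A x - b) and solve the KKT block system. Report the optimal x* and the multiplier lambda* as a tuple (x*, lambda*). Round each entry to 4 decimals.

Form the Lagrangian:
  L(x, lambda) = (1/2) x^T Q x + c^T x + lambda^T (A x - b)
Stationarity (grad_x L = 0): Q x + c + A^T lambda = 0.
Primal feasibility: A x = b.

This gives the KKT block system:
  [ Q   A^T ] [ x     ]   [-c ]
  [ A    0  ] [ lambda ] = [ b ]

Solving the linear system:
  x*      = (1.3633, -0.056, 0.0111)
  lambda* = (-1.2648)
  f(x*)   = 0.4283

x* = (1.3633, -0.056, 0.0111), lambda* = (-1.2648)


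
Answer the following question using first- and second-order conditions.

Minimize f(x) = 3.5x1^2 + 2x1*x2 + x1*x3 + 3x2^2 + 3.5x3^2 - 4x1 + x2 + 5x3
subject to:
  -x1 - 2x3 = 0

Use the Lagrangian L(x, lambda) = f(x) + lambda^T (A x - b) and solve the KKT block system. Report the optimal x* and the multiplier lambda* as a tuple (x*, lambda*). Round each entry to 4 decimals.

Form the Lagrangian:
  L(x, lambda) = (1/2) x^T Q x + c^T x + lambda^T (A x - b)
Stationarity (grad_x L = 0): Q x + c + A^T lambda = 0.
Primal feasibility: A x = b.

This gives the KKT block system:
  [ Q   A^T ] [ x     ]   [-c ]
  [ A    0  ] [ lambda ] = [ b ]

Solving the linear system:
  x*      = (0.9647, -0.4882, -0.4824)
  lambda* = (1.2941)
  f(x*)   = -3.3794

x* = (0.9647, -0.4882, -0.4824), lambda* = (1.2941)


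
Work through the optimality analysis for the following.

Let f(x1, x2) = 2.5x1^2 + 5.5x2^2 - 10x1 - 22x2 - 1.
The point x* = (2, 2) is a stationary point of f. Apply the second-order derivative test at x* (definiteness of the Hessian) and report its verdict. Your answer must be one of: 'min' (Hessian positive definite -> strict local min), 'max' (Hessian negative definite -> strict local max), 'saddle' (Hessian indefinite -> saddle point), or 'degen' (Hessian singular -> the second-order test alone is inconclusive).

Compute the Hessian H = grad^2 f:
  H = [[5, 0], [0, 11]]
Verify stationarity: grad f(x*) = H x* + g = (0, 0).
Eigenvalues of H: 5, 11.
Both eigenvalues > 0, so H is positive definite -> x* is a strict local min.

min


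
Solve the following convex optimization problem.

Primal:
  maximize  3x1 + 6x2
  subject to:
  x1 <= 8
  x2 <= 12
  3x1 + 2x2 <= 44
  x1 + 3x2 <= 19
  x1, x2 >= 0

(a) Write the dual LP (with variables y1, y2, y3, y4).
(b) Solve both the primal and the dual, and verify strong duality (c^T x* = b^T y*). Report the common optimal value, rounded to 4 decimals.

The standard primal-dual pair for 'max c^T x s.t. A x <= b, x >= 0' is:
  Dual:  min b^T y  s.t.  A^T y >= c,  y >= 0.

So the dual LP is:
  minimize  8y1 + 12y2 + 44y3 + 19y4
  subject to:
    y1 + 3y3 + y4 >= 3
    y2 + 2y3 + 3y4 >= 6
    y1, y2, y3, y4 >= 0

Solving the primal: x* = (8, 3.6667).
  primal value c^T x* = 46.
Solving the dual: y* = (1, 0, 0, 2).
  dual value b^T y* = 46.
Strong duality: c^T x* = b^T y*. Confirmed.

46
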